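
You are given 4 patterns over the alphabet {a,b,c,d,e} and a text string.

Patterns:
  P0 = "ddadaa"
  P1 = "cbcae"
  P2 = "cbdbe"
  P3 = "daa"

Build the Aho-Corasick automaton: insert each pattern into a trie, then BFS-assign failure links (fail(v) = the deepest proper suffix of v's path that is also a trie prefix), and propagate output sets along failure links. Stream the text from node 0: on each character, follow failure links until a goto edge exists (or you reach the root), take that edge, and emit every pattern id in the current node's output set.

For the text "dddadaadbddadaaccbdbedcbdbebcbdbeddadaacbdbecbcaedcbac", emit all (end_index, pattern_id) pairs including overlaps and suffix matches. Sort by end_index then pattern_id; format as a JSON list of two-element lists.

Build automaton:
Trie nodes:
  n0 'ε': c→7 d→1
  n1 'd': a→15 d→2
  n2 'dd': a→3
  n3 'dda': d→4
  n4 'ddad': a→5
  n5 'ddada': a→6
  n6 'ddadaa': ·  ←P0
  n7 'c': b→8
  n8 'cb': c→9 d→12
  n9 'cbc': a→10
  n10 'cbca': e→11
  n11 'cbcae': ·  ←P1
  n12 'cbd': b→13
  n13 'cbdb': e→14
  n14 'cbdbe': ·  ←P2
  n15 'da': a→16
  n16 'daa': ·  ←P3

BFS fail/out derivation:
  fail(1) 'd': from fail(0)=0 chase 'd': 0 ⇒ 0;  out=∅∪out(0)=∅
  fail(7) 'c': from fail(0)=0 chase 'c': 0 ⇒ 0;  out=∅∪out(0)=∅
  fail(2) 'dd': from fail(1)=0 chase 'd': 0 ⇒ 1;  out=∅∪out(1)=∅
  fail(8) 'cb': from fail(7)=0 chase 'b': 0 ⇒ 0;  out=∅∪out(0)=∅
  fail(15) 'da': from fail(1)=0 chase 'a': 0 ⇒ 0;  out=∅∪out(0)=∅
  fail(3) 'dda': from fail(2)=1 chase 'a': 1 ⇒ 15;  out=∅∪out(15)=∅
  fail(9) 'cbc': from fail(8)=0 chase 'c': 0 ⇒ 7;  out=∅∪out(7)=∅
  fail(12) 'cbd': from fail(8)=0 chase 'd': 0 ⇒ 1;  out=∅∪out(1)=∅
  fail(16) 'daa': from fail(15)=0 chase 'a': 0 ⇒ 0;  out={3}∪out(0)={3}
  fail(4) 'ddad': from fail(3)=15 chase 'd': 15→0 ⇒ 1;  out=∅∪out(1)=∅
  fail(10) 'cbca': from fail(9)=7 chase 'a': 7→0 ⇒ 0;  out=∅∪out(0)=∅
  fail(13) 'cbdb': from fail(12)=1 chase 'b': 1→0 ⇒ 0;  out=∅∪out(0)=∅
  fail(5) 'ddada': from fail(4)=1 chase 'a': 1 ⇒ 15;  out=∅∪out(15)=∅
  fail(11) 'cbcae': from fail(10)=0 chase 'e': 0 ⇒ 0;  out={1}∪out(0)={1}
  fail(14) 'cbdbe': from fail(13)=0 chase 'e': 0 ⇒ 0;  out={2}∪out(0)={2}
  fail(6) 'ddadaa': from fail(5)=15 chase 'a': 15 ⇒ 16;  out={0}∪out(16)={0,3}

Scan:
i=0 'd': node 0→1
i=1 'd': node 1→2
i=2 'd': node 2→2 (via fail)
i=3 'a': node 2→3
i=4 'd': node 3→4
i=5 'a': node 4→5
i=6 'a': node 5→6  emit P0@[1:6],P3@[4:6]
i=7 'd': node 6→1 (via fail)
i=8 'b': node 1→0 (via fail)
i=9 'd': node 0→1
i=10 'd': node 1→2
i=11 'a': node 2→3
i=12 'd': node 3→4
i=13 'a': node 4→5
i=14 'a': node 5→6  emit P0@[9:14],P3@[12:14]
i=15 'c': node 6→7 (via fail)
i=16 'c': node 7→7 (via fail)
i=17 'b': node 7→8
i=18 'd': node 8→12
i=19 'b': node 12→13
i=20 'e': node 13→14  emit P2@[16:20]
i=21 'd': node 14→1 (via fail)
i=22 'c': node 1→7 (via fail)
i=23 'b': node 7→8
i=24 'd': node 8→12
i=25 'b': node 12→13
i=26 'e': node 13→14  emit P2@[22:26]
i=27 'b': node 14→0 (via fail)
i=28 'c': node 0→7
i=29 'b': node 7→8
i=30 'd': node 8→12
i=31 'b': node 12→13
i=32 'e': node 13→14  emit P2@[28:32]
i=33 'd': node 14→1 (via fail)
i=34 'd': node 1→2
i=35 'a': node 2→3
i=36 'd': node 3→4
i=37 'a': node 4→5
i=38 'a': node 5→6  emit P0@[33:38],P3@[36:38]
i=39 'c': node 6→7 (via fail)
i=40 'b': node 7→8
i=41 'd': node 8→12
i=42 'b': node 12→13
i=43 'e': node 13→14  emit P2@[39:43]
i=44 'c': node 14→7 (via fail)
i=45 'b': node 7→8
i=46 'c': node 8→9
i=47 'a': node 9→10
i=48 'e': node 10→11  emit P1@[44:48]
i=49 'd': node 11→1 (via fail)
i=50 'c': node 1→7 (via fail)
i=51 'b': node 7→8
i=52 'a': node 8→0 (via fail)
i=53 'c': node 0→7

Matches: [[6,0],[6,3],[14,0],[14,3],[20,2],[26,2],[32,2],[38,0],[38,3],[43,2],[48,1]]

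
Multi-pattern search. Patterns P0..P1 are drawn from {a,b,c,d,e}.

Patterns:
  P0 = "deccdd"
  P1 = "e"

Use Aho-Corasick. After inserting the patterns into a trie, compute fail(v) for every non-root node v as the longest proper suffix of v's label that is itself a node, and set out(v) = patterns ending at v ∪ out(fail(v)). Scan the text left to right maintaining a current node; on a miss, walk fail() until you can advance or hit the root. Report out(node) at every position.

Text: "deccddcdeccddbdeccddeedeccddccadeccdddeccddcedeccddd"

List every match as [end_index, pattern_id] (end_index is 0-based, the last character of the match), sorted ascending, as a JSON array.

Build:
Trie (insert patterns):
  n0 'ε': d→1 e→7
  n1 'd': e→2
  n2 'de': c→3
  n3 'dec': c→4
  n4 'decc': d→5
  n5 'deccd': d→6
  n6 'deccdd': ·  ←P0
  n7 'e': ·  ←P1

BFS fail/out derivation:
  n1('d'): parent n0 fail=0; on 'd' 0 → fail=0;  out ∅∪∅=∅
  n7('e'): parent n0 fail=0; on 'e' 0 → fail=0;  out {1}∪∅={1}
  n2('de'): parent n1 fail=0; on 'e' 0 → fail=7;  out ∅∪{1}={1}
  n3('dec'): parent n2 fail=7; on 'c' 7→0 → fail=0;  out ∅∪∅=∅
  n4('decc'): parent n3 fail=0; on 'c' 0 → fail=0;  out ∅∪∅=∅
  n5('deccd'): parent n4 fail=0; on 'd' 0 → fail=1;  out ∅∪∅=∅
  n6('deccdd'): parent n5 fail=1; on 'd' 1→0 → fail=1;  out {0}∪∅={0}

Run:
i=0 'd': node 0→1
i=1 'e': node 1→2  ** P1@[1:1]
i=2 'c': node 2→3
i=3 'c': node 3→4
i=4 'd': node 4→5
i=5 'd': node 5→6  ** P0@[0:5]
i=6 'c': node 6→0 (via fail)
i=7 'd': node 0→1
i=8 'e': node 1→2  ** P1@[8:8]
i=9 'c': node 2→3
i=10 'c': node 3→4
i=11 'd': node 4→5
i=12 'd': node 5→6  ** P0@[7:12]
i=13 'b': node 6→0 (via fail)
i=14 'd': node 0→1
i=15 'e': node 1→2  ** P1@[15:15]
i=16 'c': node 2→3
i=17 'c': node 3→4
i=18 'd': node 4→5
i=19 'd': node 5→6  ** P0@[14:19]
i=20 'e': node 6→2 (via fail)  ** P1@[20:20]
i=21 'e': node 2→7 (via fail)  ** P1@[21:21]
i=22 'd': node 7→1 (via fail)
i=23 'e': node 1→2  ** P1@[23:23]
i=24 'c': node 2→3
i=25 'c': node 3→4
i=26 'd': node 4→5
i=27 'd': node 5→6  ** P0@[22:27]
i=28 'c': node 6→0 (via fail)
i=29 'c': node 0→0
i=30 'a': node 0→0
i=31 'd': node 0→1
i=32 'e': node 1→2  ** P1@[32:32]
i=33 'c': node 2→3
i=34 'c': node 3→4
i=35 'd': node 4→5
i=36 'd': node 5→6  ** P0@[31:36]
i=37 'd': node 6→1 (via fail)
i=38 'e': node 1→2  ** P1@[38:38]
i=39 'c': node 2→3
i=40 'c': node 3→4
i=41 'd': node 4→5
i=42 'd': node 5→6  ** P0@[37:42]
i=43 'c': node 6→0 (via fail)
i=44 'e': node 0→7  ** P1@[44:44]
i=45 'd': node 7→1 (via fail)
i=46 'e': node 1→2  ** P1@[46:46]
i=47 'c': node 2→3
i=48 'c': node 3→4
i=49 'd': node 4→5
i=50 'd': node 5→6  ** P0@[45:50]
i=51 'd': node 6→1 (via fail)

All matches (sorted): [[1,1],[5,0],[8,1],[12,0],[15,1],[19,0],[20,1],[21,1],[23,1],[27,0],[32,1],[36,0],[38,1],[42,0],[44,1],[46,1],[50,0]]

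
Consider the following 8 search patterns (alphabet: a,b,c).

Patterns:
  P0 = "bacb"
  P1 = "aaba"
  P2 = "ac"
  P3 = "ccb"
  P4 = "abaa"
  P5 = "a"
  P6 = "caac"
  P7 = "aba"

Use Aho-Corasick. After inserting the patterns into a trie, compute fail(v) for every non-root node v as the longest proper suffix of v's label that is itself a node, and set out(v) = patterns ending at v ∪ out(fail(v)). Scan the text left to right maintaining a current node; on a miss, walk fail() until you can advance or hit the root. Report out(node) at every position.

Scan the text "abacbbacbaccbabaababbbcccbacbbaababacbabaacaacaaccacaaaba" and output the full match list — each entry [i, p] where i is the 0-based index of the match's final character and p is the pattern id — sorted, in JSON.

Construct AC machine:
Trie (insert patterns):
  n0 'ε': a→5 b→1 c→10
  n1 'b': a→2
  n2 'ba': c→3
  n3 'bac': b→4
  n4 'bacb': ·  [P0 ends]
  n5 'a': a→6 b→13 c→9  [P5 ends]
  n6 'aa': b→7
  n7 'aab': a→8
  n8 'aaba': ·  [P1 ends]
  n9 'ac': ·  [P2 ends]
  n10 'c': a→16 c→11
  n11 'cc': b→12
  n12 'ccb': ·  [P3 ends]
  n13 'ab': a→14
  n14 'aba': a→15  [P7 ends]
  n15 'abaa': ·  [P4 ends]
  n16 'ca': a→17
  n17 'caa': c→18
  n18 'caac': ·  [P6 ends]

Failure links (BFS by depth):
  n1('b'): parent n0 fail=0; on 'b' 0 → fail=0;  out ∅∪∅=∅
  n5('a'): parent n0 fail=0; on 'a' 0 → fail=0;  out {5}∪∅={5}
  n10('c'): parent n0 fail=0; on 'c' 0 → fail=0;  out ∅∪∅=∅
  n2('ba'): parent n1 fail=0; on 'a' 0 → fail=5;  out ∅∪{5}={5}
  n6('aa'): parent n5 fail=0; on 'a' 0 → fail=5;  out ∅∪{5}={5}
  n9('ac'): parent n5 fail=0; on 'c' 0 → fail=10;  out {2}∪∅={2}
  n11('cc'): parent n10 fail=0; on 'c' 0 → fail=10;  out ∅∪∅=∅
  n13('ab'): parent n5 fail=0; on 'b' 0 → fail=1;  out ∅∪∅=∅
  n16('ca'): parent n10 fail=0; on 'a' 0 → fail=5;  out ∅∪{5}={5}
  n3('bac'): parent n2 fail=5; on 'c' 5 → fail=9;  out ∅∪{2}={2}
  n7('aab'): parent n6 fail=5; on 'b' 5 → fail=13;  out ∅∪∅=∅
  n12('ccb'): parent n11 fail=10; on 'b' 10→0 → fail=1;  out {3}∪∅={3}
  n14('aba'): parent n13 fail=1; on 'a' 1 → fail=2;  out {7}∪{5}={5,7}
  n17('caa'): parent n16 fail=5; on 'a' 5 → fail=6;  out ∅∪{5}={5}
  n4('bacb'): parent n3 fail=9; on 'b' 9→10→0 → fail=1;  out {0}∪∅={0}
  n8('aaba'): parent n7 fail=13; on 'a' 13 → fail=14;  out {1}∪{5,7}={1,5,7}
  n15('abaa'): parent n14 fail=2; on 'a' 2→5 → fail=6;  out {4}∪{5}={4,5}
  n18('caac'): parent n17 fail=6; on 'c' 6→5 → fail=9;  out {6}∪{2}={2,6}

Scan:
i=0 'a': node 0→5  emit P5@[0:0]
i=1 'b': node 5→13
i=2 'a': node 13→14  emit P5@[2:2],P7@[0:2]
i=3 'c': node 14→3 ·f  emit P2@[2:3]
i=4 'b': node 3→4  emit P0@[1:4]
i=5 'b': node 4→1 ·f
i=6 'a': node 1→2  emit P5@[6:6]
i=7 'c': node 2→3  emit P2@[6:7]
i=8 'b': node 3→4  emit P0@[5:8]
i=9 'a': node 4→2 ·f  emit P5@[9:9]
i=10 'c': node 2→3  emit P2@[9:10]
i=11 'c': node 3→11 ·f
i=12 'b': node 11→12  emit P3@[10:12]
i=13 'a': node 12→2 ·f  emit P5@[13:13]
i=14 'b': node 2→13 ·f
i=15 'a': node 13→14  emit P5@[15:15],P7@[13:15]
i=16 'a': node 14→15  emit P4@[13:16],P5@[16:16]
i=17 'b': node 15→7 ·f
i=18 'a': node 7→8  emit P1@[15:18],P5@[18:18],P7@[16:18]
i=19 'b': node 8→13 ·f
i=20 'b': node 13→1 ·f
i=21 'b': node 1→1 ·f
i=22 'c': node 1→10 ·f
i=23 'c': node 10→11
i=24 'c': node 11→11 ·f
i=25 'b': node 11→12  emit P3@[23:25]
i=26 'a': node 12→2 ·f  emit P5@[26:26]
i=27 'c': node 2→3  emit P2@[26:27]
i=28 'b': node 3→4  emit P0@[25:28]
i=29 'b': node 4→1 ·f
i=30 'a': node 1→2  emit P5@[30:30]
i=31 'a': node 2→6 ·f  emit P5@[31:31]
i=32 'b': node 6→7
i=33 'a': node 7→8  emit P1@[30:33],P5@[33:33],P7@[31:33]
i=34 'b': node 8→13 ·f
i=35 'a': node 13→14  emit P5@[35:35],P7@[33:35]
i=36 'c': node 14→3 ·f  emit P2@[35:36]
i=37 'b': node 3→4  emit P0@[34:37]
i=38 'a': node 4→2 ·f  emit P5@[38:38]
i=39 'b': node 2→13 ·f
i=40 'a': node 13→14  emit P5@[40:40],P7@[38:40]
i=41 'a': node 14→15  emit P4@[38:41],P5@[41:41]
i=42 'c': node 15→9 ·f  emit P2@[41:42]
i=43 'a': node 9→16 ·f  emit P5@[43:43]
i=44 'a': node 16→17  emit P5@[44:44]
i=45 'c': node 17→18  emit P2@[44:45],P6@[42:45]
i=46 'a': node 18→16 ·f  emit P5@[46:46]
i=47 'a': node 16→17  emit P5@[47:47]
i=48 'c': node 17→18  emit P2@[47:48],P6@[45:48]
i=49 'c': node 18→11 ·f
i=50 'a': node 11→16 ·f  emit P5@[50:50]
i=51 'c': node 16→9 ·f  emit P2@[50:51]
i=52 'a': node 9→16 ·f  emit P5@[52:52]
i=53 'a': node 16→17  emit P5@[53:53]
i=54 'a': node 17→6 ·f  emit P5@[54:54]
i=55 'b': node 6→7
i=56 'a': node 7→8  emit P1@[53:56],P5@[56:56],P7@[54:56]

Matches: [[0,5],[2,5],[2,7],[3,2],[4,0],[6,5],[7,2],[8,0],[9,5],[10,2],[12,3],[13,5],[15,5],[15,7],[16,4],[16,5],[18,1],[18,5],[18,7],[25,3],[26,5],[27,2],[28,0],[30,5],[31,5],[33,1],[33,5],[33,7],[35,5],[35,7],[36,2],[37,0],[38,5],[40,5],[40,7],[41,4],[41,5],[42,2],[43,5],[44,5],[45,2],[45,6],[46,5],[47,5],[48,2],[48,6],[50,5],[51,2],[52,5],[53,5],[54,5],[56,1],[56,5],[56,7]]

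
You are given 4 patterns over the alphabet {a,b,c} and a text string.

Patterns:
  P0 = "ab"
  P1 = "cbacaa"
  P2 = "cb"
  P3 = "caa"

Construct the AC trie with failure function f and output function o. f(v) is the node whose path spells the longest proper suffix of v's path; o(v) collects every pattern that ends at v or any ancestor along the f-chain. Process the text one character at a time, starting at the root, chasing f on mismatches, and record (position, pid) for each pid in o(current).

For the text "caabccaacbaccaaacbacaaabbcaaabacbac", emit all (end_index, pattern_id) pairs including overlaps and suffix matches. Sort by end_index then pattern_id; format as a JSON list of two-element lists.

Build automaton:
Trie (insert patterns):
  0='ε' goto a→1 c→3
  1='a' goto b→2
  2='ab' goto ·  [P0 ends]
  3='c' goto a→9 b→4
  4='cb' goto a→5  [P2 ends]
  5='cba' goto c→6
  6='cbac' goto a→7
  7='cbaca' goto a→8
  8='cbacaa' goto ·  [P1 ends]
  9='ca' goto a→10
  10='caa' goto ·  [P3 ends]

BFS fail/out derivation:
  fail(1) 'a': from fail(0)=0 chase 'a': 0 ⇒ 0;  out=∅∪out(0)=∅
  fail(3) 'c': from fail(0)=0 chase 'c': 0 ⇒ 0;  out=∅∪out(0)=∅
  fail(2) 'ab': from fail(1)=0 chase 'b': 0 ⇒ 0;  out={0}∪out(0)={0}
  fail(4) 'cb': from fail(3)=0 chase 'b': 0 ⇒ 0;  out={2}∪out(0)={2}
  fail(9) 'ca': from fail(3)=0 chase 'a': 0 ⇒ 1;  out=∅∪out(1)=∅
  fail(5) 'cba': from fail(4)=0 chase 'a': 0 ⇒ 1;  out=∅∪out(1)=∅
  fail(10) 'caa': from fail(9)=1 chase 'a': 1→0 ⇒ 1;  out={3}∪out(1)={3}
  fail(6) 'cbac': from fail(5)=1 chase 'c': 1→0 ⇒ 3;  out=∅∪out(3)=∅
  fail(7) 'cbaca': from fail(6)=3 chase 'a': 3 ⇒ 9;  out=∅∪out(9)=∅
  fail(8) 'cbacaa': from fail(7)=9 chase 'a': 9 ⇒ 10;  out={1}∪out(10)={1,3}

Text stream:
pos 0 'c': at 3
pos 1 'a': at 9
pos 2 'a': at 10  → match P3@[0:2]
pos 3 'b': at 2 (via fail)  → match P0@[2:3]
pos 4 'c': at 3 (via fail)
pos 5 'c': at 3 (via fail)
pos 6 'a': at 9
pos 7 'a': at 10  → match P3@[5:7]
pos 8 'c': at 3 (via fail)
pos 9 'b': at 4  → match P2@[8:9]
pos 10 'a': at 5
pos 11 'c': at 6
pos 12 'c': at 3 (via fail)
pos 13 'a': at 9
pos 14 'a': at 10  → match P3@[12:14]
pos 15 'a': at 1 (via fail)
pos 16 'c': at 3 (via fail)
pos 17 'b': at 4  → match P2@[16:17]
pos 18 'a': at 5
pos 19 'c': at 6
pos 20 'a': at 7
pos 21 'a': at 8  → match P1@[16:21],P3@[19:21]
pos 22 'a': at 1 (via fail)
pos 23 'b': at 2  → match P0@[22:23]
pos 24 'b': at 0 (via fail)
pos 25 'c': at 3
pos 26 'a': at 9
pos 27 'a': at 10  → match P3@[25:27]
pos 28 'a': at 1 (via fail)
pos 29 'b': at 2  → match P0@[28:29]
pos 30 'a': at 1 (via fail)
pos 31 'c': at 3 (via fail)
pos 32 'b': at 4  → match P2@[31:32]
pos 33 'a': at 5
pos 34 'c': at 6

Matches: [[2,3],[3,0],[7,3],[9,2],[14,3],[17,2],[21,1],[21,3],[23,0],[27,3],[29,0],[32,2]]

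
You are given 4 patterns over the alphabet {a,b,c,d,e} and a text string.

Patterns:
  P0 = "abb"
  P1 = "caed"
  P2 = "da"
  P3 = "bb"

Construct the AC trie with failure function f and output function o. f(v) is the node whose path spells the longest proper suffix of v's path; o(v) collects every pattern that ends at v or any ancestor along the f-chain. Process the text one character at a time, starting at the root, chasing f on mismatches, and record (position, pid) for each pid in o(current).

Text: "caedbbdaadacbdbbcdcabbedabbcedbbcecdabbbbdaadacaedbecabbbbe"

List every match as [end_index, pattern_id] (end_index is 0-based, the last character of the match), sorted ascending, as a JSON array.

Build:
Trie (insert patterns):
  n0 'ε': a→1 b→10 c→4 d→8
  n1 'a': b→2
  n2 'ab': b→3
  n3 'abb': ·  [P0 ends]
  n4 'c': a→5
  n5 'ca': e→6
  n6 'cae': d→7
  n7 'caed': ·  [P1 ends]
  n8 'd': a→9
  n9 'da': ·  [P2 ends]
  n10 'b': b→11
  n11 'bb': ·  [P3 ends]

BFS fail/out derivation:
  fail(1) 'a': from fail(0)=0 chase 'a': 0 ⇒ 0;  out=∅∪out(0)=∅
  fail(4) 'c': from fail(0)=0 chase 'c': 0 ⇒ 0;  out=∅∪out(0)=∅
  fail(8) 'd': from fail(0)=0 chase 'd': 0 ⇒ 0;  out=∅∪out(0)=∅
  fail(10) 'b': from fail(0)=0 chase 'b': 0 ⇒ 0;  out=∅∪out(0)=∅
  fail(2) 'ab': from fail(1)=0 chase 'b': 0 ⇒ 10;  out=∅∪out(10)=∅
  fail(5) 'ca': from fail(4)=0 chase 'a': 0 ⇒ 1;  out=∅∪out(1)=∅
  fail(9) 'da': from fail(8)=0 chase 'a': 0 ⇒ 1;  out={2}∪out(1)={2}
  fail(11) 'bb': from fail(10)=0 chase 'b': 0 ⇒ 10;  out={3}∪out(10)={3}
  fail(3) 'abb': from fail(2)=10 chase 'b': 10 ⇒ 11;  out={0}∪out(11)={0,3}
  fail(6) 'cae': from fail(5)=1 chase 'e': 1→0 ⇒ 0;  out=∅∪out(0)=∅
  fail(7) 'caed': from fail(6)=0 chase 'd': 0 ⇒ 8;  out={1}∪out(8)={1}

Text stream:
i=0 'c': node 0→4
i=1 'a': node 4→5
i=2 'e': node 5→6
i=3 'd': node 6→7  ** P1@[0:3]
i=4 'b': node 7→10 ·f
i=5 'b': node 10→11  ** P3@[4:5]
i=6 'd': node 11→8 ·f
i=7 'a': node 8→9  ** P2@[6:7]
i=8 'a': node 9→1 ·f
i=9 'd': node 1→8 ·f
i=10 'a': node 8→9  ** P2@[9:10]
i=11 'c': node 9→4 ·f
i=12 'b': node 4→10 ·f
i=13 'd': node 10→8 ·f
i=14 'b': node 8→10 ·f
i=15 'b': node 10→11  ** P3@[14:15]
i=16 'c': node 11→4 ·f
i=17 'd': node 4→8 ·f
i=18 'c': node 8→4 ·f
i=19 'a': node 4→5
i=20 'b': node 5→2 ·f
i=21 'b': node 2→3  ** P0@[19:21],P3@[20:21]
i=22 'e': node 3→0 ·f
i=23 'd': node 0→8
i=24 'a': node 8→9  ** P2@[23:24]
i=25 'b': node 9→2 ·f
i=26 'b': node 2→3  ** P0@[24:26],P3@[25:26]
i=27 'c': node 3→4 ·f
i=28 'e': node 4→0 ·f
i=29 'd': node 0→8
i=30 'b': node 8→10 ·f
i=31 'b': node 10→11  ** P3@[30:31]
i=32 'c': node 11→4 ·f
i=33 'e': node 4→0 ·f
i=34 'c': node 0→4
i=35 'd': node 4→8 ·f
i=36 'a': node 8→9  ** P2@[35:36]
i=37 'b': node 9→2 ·f
i=38 'b': node 2→3  ** P0@[36:38],P3@[37:38]
i=39 'b': node 3→11 ·f  ** P3@[38:39]
i=40 'b': node 11→11 ·f  ** P3@[39:40]
i=41 'd': node 11→8 ·f
i=42 'a': node 8→9  ** P2@[41:42]
i=43 'a': node 9→1 ·f
i=44 'd': node 1→8 ·f
i=45 'a': node 8→9  ** P2@[44:45]
i=46 'c': node 9→4 ·f
i=47 'a': node 4→5
i=48 'e': node 5→6
i=49 'd': node 6→7  ** P1@[46:49]
i=50 'b': node 7→10 ·f
i=51 'e': node 10→0 ·f
i=52 'c': node 0→4
i=53 'a': node 4→5
i=54 'b': node 5→2 ·f
i=55 'b': node 2→3  ** P0@[53:55],P3@[54:55]
i=56 'b': node 3→11 ·f  ** P3@[55:56]
i=57 'b': node 11→11 ·f  ** P3@[56:57]
i=58 'e': node 11→0 ·f

All matches (sorted): [[3,1],[5,3],[7,2],[10,2],[15,3],[21,0],[21,3],[24,2],[26,0],[26,3],[31,3],[36,2],[38,0],[38,3],[39,3],[40,3],[42,2],[45,2],[49,1],[55,0],[55,3],[56,3],[57,3]]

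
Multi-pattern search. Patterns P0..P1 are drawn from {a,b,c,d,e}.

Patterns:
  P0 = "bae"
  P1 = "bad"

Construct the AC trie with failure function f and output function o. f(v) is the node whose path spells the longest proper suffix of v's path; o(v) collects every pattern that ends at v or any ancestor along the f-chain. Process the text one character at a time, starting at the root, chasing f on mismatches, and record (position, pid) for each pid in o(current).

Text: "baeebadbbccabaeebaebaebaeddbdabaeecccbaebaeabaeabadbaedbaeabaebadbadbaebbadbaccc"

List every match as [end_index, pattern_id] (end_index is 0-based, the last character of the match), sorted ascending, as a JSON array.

Build:
Trie nodes:
  n0 'ε': b→1
  n1 'b': a→2
  n2 'ba': d→4 e→3
  n3 'bae': ·  ←P0
  n4 'bad': ·  ←P1

Failure links (BFS by depth):
  fail(1) 'b': from fail(0)=0 chase 'b': 0 ⇒ 0;  out=∅∪out(0)=∅
  fail(2) 'ba': from fail(1)=0 chase 'a': 0 ⇒ 0;  out=∅∪out(0)=∅
  fail(3) 'bae': from fail(2)=0 chase 'e': 0 ⇒ 0;  out={0}∪out(0)={0}
  fail(4) 'bad': from fail(2)=0 chase 'd': 0 ⇒ 0;  out={1}∪out(0)={1}

Text stream:
i=0 'b': node 0→1
i=1 'a': node 1→2
i=2 'e': node 2→3  emit P0@[0:2]
i=3 'e': node 3→0 (fail-walked)
i=4 'b': node 0→1
i=5 'a': node 1→2
i=6 'd': node 2→4  emit P1@[4:6]
i=7 'b': node 4→1 (fail-walked)
i=8 'b': node 1→1 (fail-walked)
i=9 'c': node 1→0 (fail-walked)
i=10 'c': node 0→0
i=11 'a': node 0→0
i=12 'b': node 0→1
i=13 'a': node 1→2
i=14 'e': node 2→3  emit P0@[12:14]
i=15 'e': node 3→0 (fail-walked)
i=16 'b': node 0→1
i=17 'a': node 1→2
i=18 'e': node 2→3  emit P0@[16:18]
i=19 'b': node 3→1 (fail-walked)
i=20 'a': node 1→2
i=21 'e': node 2→3  emit P0@[19:21]
i=22 'b': node 3→1 (fail-walked)
i=23 'a': node 1→2
i=24 'e': node 2→3  emit P0@[22:24]
i=25 'd': node 3→0 (fail-walked)
i=26 'd': node 0→0
i=27 'b': node 0→1
i=28 'd': node 1→0 (fail-walked)
i=29 'a': node 0→0
i=30 'b': node 0→1
i=31 'a': node 1→2
i=32 'e': node 2→3  emit P0@[30:32]
i=33 'e': node 3→0 (fail-walked)
i=34 'c': node 0→0
i=35 'c': node 0→0
i=36 'c': node 0→0
i=37 'b': node 0→1
i=38 'a': node 1→2
i=39 'e': node 2→3  emit P0@[37:39]
i=40 'b': node 3→1 (fail-walked)
i=41 'a': node 1→2
i=42 'e': node 2→3  emit P0@[40:42]
i=43 'a': node 3→0 (fail-walked)
i=44 'b': node 0→1
i=45 'a': node 1→2
i=46 'e': node 2→3  emit P0@[44:46]
i=47 'a': node 3→0 (fail-walked)
i=48 'b': node 0→1
i=49 'a': node 1→2
i=50 'd': node 2→4  emit P1@[48:50]
i=51 'b': node 4→1 (fail-walked)
i=52 'a': node 1→2
i=53 'e': node 2→3  emit P0@[51:53]
i=54 'd': node 3→0 (fail-walked)
i=55 'b': node 0→1
i=56 'a': node 1→2
i=57 'e': node 2→3  emit P0@[55:57]
i=58 'a': node 3→0 (fail-walked)
i=59 'b': node 0→1
i=60 'a': node 1→2
i=61 'e': node 2→3  emit P0@[59:61]
i=62 'b': node 3→1 (fail-walked)
i=63 'a': node 1→2
i=64 'd': node 2→4  emit P1@[62:64]
i=65 'b': node 4→1 (fail-walked)
i=66 'a': node 1→2
i=67 'd': node 2→4  emit P1@[65:67]
i=68 'b': node 4→1 (fail-walked)
i=69 'a': node 1→2
i=70 'e': node 2→3  emit P0@[68:70]
i=71 'b': node 3→1 (fail-walked)
i=72 'b': node 1→1 (fail-walked)
i=73 'a': node 1→2
i=74 'd': node 2→4  emit P1@[72:74]
i=75 'b': node 4→1 (fail-walked)
i=76 'a': node 1→2
i=77 'c': node 2→0 (fail-walked)
i=78 'c': node 0→0
i=79 'c': node 0→0

All matches (sorted): [[2,0],[6,1],[14,0],[18,0],[21,0],[24,0],[32,0],[39,0],[42,0],[46,0],[50,1],[53,0],[57,0],[61,0],[64,1],[67,1],[70,0],[74,1]]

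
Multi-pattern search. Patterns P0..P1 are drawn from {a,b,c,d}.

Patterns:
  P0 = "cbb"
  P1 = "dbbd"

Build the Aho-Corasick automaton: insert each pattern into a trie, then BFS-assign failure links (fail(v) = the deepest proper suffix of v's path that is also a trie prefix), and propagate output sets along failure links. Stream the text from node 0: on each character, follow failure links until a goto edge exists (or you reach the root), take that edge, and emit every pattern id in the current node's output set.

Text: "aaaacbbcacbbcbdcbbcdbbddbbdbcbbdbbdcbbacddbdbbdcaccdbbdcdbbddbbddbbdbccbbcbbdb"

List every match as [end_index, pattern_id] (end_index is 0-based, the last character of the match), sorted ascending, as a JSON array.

Build automaton:
Trie (insert patterns):
  0='ε' goto c→1 d→4
  1='c' goto b→2
  2='cb' goto b→3
  3='cbb' goto ·  [P0 ends]
  4='d' goto b→5
  5='db' goto b→6
  6='dbb' goto d→7
  7='dbbd' goto ·  [P1 ends]

BFS fail/out derivation:
  fail(1) 'c': from fail(0)=0 chase 'c': 0 ⇒ 0;  out=∅∪out(0)=∅
  fail(4) 'd': from fail(0)=0 chase 'd': 0 ⇒ 0;  out=∅∪out(0)=∅
  fail(2) 'cb': from fail(1)=0 chase 'b': 0 ⇒ 0;  out=∅∪out(0)=∅
  fail(5) 'db': from fail(4)=0 chase 'b': 0 ⇒ 0;  out=∅∪out(0)=∅
  fail(3) 'cbb': from fail(2)=0 chase 'b': 0 ⇒ 0;  out={0}∪out(0)={0}
  fail(6) 'dbb': from fail(5)=0 chase 'b': 0 ⇒ 0;  out=∅∪out(0)=∅
  fail(7) 'dbbd': from fail(6)=0 chase 'd': 0 ⇒ 4;  out={1}∪out(4)={1}

Text stream:
[0] read 'a'  n0⇒n0
[1] read 'a'  n0⇒n0
[2] read 'a'  n0⇒n0
[3] read 'a'  n0⇒n0
[4] read 'c'  n0⇒n1
[5] read 'b'  n1⇒n2
[6] read 'b'  n2⇒n3  → match P0@[4:6]
[7] read 'c'  n3⇒n1 (via fail)
[8] read 'a'  n1⇒n0 (via fail)
[9] read 'c'  n0⇒n1
[10] read 'b'  n1⇒n2
[11] read 'b'  n2⇒n3  → match P0@[9:11]
[12] read 'c'  n3⇒n1 (via fail)
[13] read 'b'  n1⇒n2
[14] read 'd'  n2⇒n4 (via fail)
[15] read 'c'  n4⇒n1 (via fail)
[16] read 'b'  n1⇒n2
[17] read 'b'  n2⇒n3  → match P0@[15:17]
[18] read 'c'  n3⇒n1 (via fail)
[19] read 'd'  n1⇒n4 (via fail)
[20] read 'b'  n4⇒n5
[21] read 'b'  n5⇒n6
[22] read 'd'  n6⇒n7  → match P1@[19:22]
[23] read 'd'  n7⇒n4 (via fail)
[24] read 'b'  n4⇒n5
[25] read 'b'  n5⇒n6
[26] read 'd'  n6⇒n7  → match P1@[23:26]
[27] read 'b'  n7⇒n5 (via fail)
[28] read 'c'  n5⇒n1 (via fail)
[29] read 'b'  n1⇒n2
[30] read 'b'  n2⇒n3  → match P0@[28:30]
[31] read 'd'  n3⇒n4 (via fail)
[32] read 'b'  n4⇒n5
[33] read 'b'  n5⇒n6
[34] read 'd'  n6⇒n7  → match P1@[31:34]
[35] read 'c'  n7⇒n1 (via fail)
[36] read 'b'  n1⇒n2
[37] read 'b'  n2⇒n3  → match P0@[35:37]
[38] read 'a'  n3⇒n0 (via fail)
[39] read 'c'  n0⇒n1
[40] read 'd'  n1⇒n4 (via fail)
[41] read 'd'  n4⇒n4 (via fail)
[42] read 'b'  n4⇒n5
[43] read 'd'  n5⇒n4 (via fail)
[44] read 'b'  n4⇒n5
[45] read 'b'  n5⇒n6
[46] read 'd'  n6⇒n7  → match P1@[43:46]
[47] read 'c'  n7⇒n1 (via fail)
[48] read 'a'  n1⇒n0 (via fail)
[49] read 'c'  n0⇒n1
[50] read 'c'  n1⇒n1 (via fail)
[51] read 'd'  n1⇒n4 (via fail)
[52] read 'b'  n4⇒n5
[53] read 'b'  n5⇒n6
[54] read 'd'  n6⇒n7  → match P1@[51:54]
[55] read 'c'  n7⇒n1 (via fail)
[56] read 'd'  n1⇒n4 (via fail)
[57] read 'b'  n4⇒n5
[58] read 'b'  n5⇒n6
[59] read 'd'  n6⇒n7  → match P1@[56:59]
[60] read 'd'  n7⇒n4 (via fail)
[61] read 'b'  n4⇒n5
[62] read 'b'  n5⇒n6
[63] read 'd'  n6⇒n7  → match P1@[60:63]
[64] read 'd'  n7⇒n4 (via fail)
[65] read 'b'  n4⇒n5
[66] read 'b'  n5⇒n6
[67] read 'd'  n6⇒n7  → match P1@[64:67]
[68] read 'b'  n7⇒n5 (via fail)
[69] read 'c'  n5⇒n1 (via fail)
[70] read 'c'  n1⇒n1 (via fail)
[71] read 'b'  n1⇒n2
[72] read 'b'  n2⇒n3  → match P0@[70:72]
[73] read 'c'  n3⇒n1 (via fail)
[74] read 'b'  n1⇒n2
[75] read 'b'  n2⇒n3  → match P0@[73:75]
[76] read 'd'  n3⇒n4 (via fail)
[77] read 'b'  n4⇒n5

Result: [[6,0],[11,0],[17,0],[22,1],[26,1],[30,0],[34,1],[37,0],[46,1],[54,1],[59,1],[63,1],[67,1],[72,0],[75,0]]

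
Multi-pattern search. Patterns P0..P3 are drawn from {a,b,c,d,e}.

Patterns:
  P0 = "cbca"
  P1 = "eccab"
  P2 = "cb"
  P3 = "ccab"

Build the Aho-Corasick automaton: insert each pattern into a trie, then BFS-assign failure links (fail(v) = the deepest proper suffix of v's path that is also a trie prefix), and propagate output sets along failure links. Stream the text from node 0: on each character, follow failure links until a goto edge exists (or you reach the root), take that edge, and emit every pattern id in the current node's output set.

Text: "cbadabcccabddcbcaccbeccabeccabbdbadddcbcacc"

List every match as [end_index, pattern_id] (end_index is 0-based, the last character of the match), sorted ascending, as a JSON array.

Build automaton:
Trie (insert patterns):
  0='ε' goto c→1 e→5
  1='c' goto b→2 c→10
  2='cb' goto c→3  ←P2
  3='cbc' goto a→4
  4='cbca' goto ·  ←P0
  5='e' goto c→6
  6='ec' goto c→7
  7='ecc' goto a→8
  8='ecca' goto b→9
  9='eccab' goto ·  ←P1
  10='cc' goto a→11
  11='cca' goto b→12
  12='ccab' goto ·  ←P3

BFS fail/out derivation:
  fail(1) 'c': from fail(0)=0 chase 'c': 0 ⇒ 0;  out=∅∪out(0)=∅
  fail(5) 'e': from fail(0)=0 chase 'e': 0 ⇒ 0;  out=∅∪out(0)=∅
  fail(2) 'cb': from fail(1)=0 chase 'b': 0 ⇒ 0;  out={2}∪out(0)={2}
  fail(6) 'ec': from fail(5)=0 chase 'c': 0 ⇒ 1;  out=∅∪out(1)=∅
  fail(10) 'cc': from fail(1)=0 chase 'c': 0 ⇒ 1;  out=∅∪out(1)=∅
  fail(3) 'cbc': from fail(2)=0 chase 'c': 0 ⇒ 1;  out=∅∪out(1)=∅
  fail(7) 'ecc': from fail(6)=1 chase 'c': 1 ⇒ 10;  out=∅∪out(10)=∅
  fail(11) 'cca': from fail(10)=1 chase 'a': 1→0 ⇒ 0;  out=∅∪out(0)=∅
  fail(4) 'cbca': from fail(3)=1 chase 'a': 1→0 ⇒ 0;  out={0}∪out(0)={0}
  fail(8) 'ecca': from fail(7)=10 chase 'a': 10 ⇒ 11;  out=∅∪out(11)=∅
  fail(12) 'ccab': from fail(11)=0 chase 'b': 0 ⇒ 0;  out={3}∪out(0)={3}
  fail(9) 'eccab': from fail(8)=11 chase 'b': 11 ⇒ 12;  out={1}∪out(12)={1,3}

Text stream:
pos 0 'c': at 1
pos 1 'b': at 2  → match P2@[0:1]
pos 2 'a': at 0 ·f
pos 3 'd': at 0
pos 4 'a': at 0
pos 5 'b': at 0
pos 6 'c': at 1
pos 7 'c': at 10
pos 8 'c': at 10 ·f
pos 9 'a': at 11
pos 10 'b': at 12  → match P3@[7:10]
pos 11 'd': at 0 ·f
pos 12 'd': at 0
pos 13 'c': at 1
pos 14 'b': at 2  → match P2@[13:14]
pos 15 'c': at 3
pos 16 'a': at 4  → match P0@[13:16]
pos 17 'c': at 1 ·f
pos 18 'c': at 10
pos 19 'b': at 2 ·f  → match P2@[18:19]
pos 20 'e': at 5 ·f
pos 21 'c': at 6
pos 22 'c': at 7
pos 23 'a': at 8
pos 24 'b': at 9  → match P1@[20:24],P3@[21:24]
pos 25 'e': at 5 ·f
pos 26 'c': at 6
pos 27 'c': at 7
pos 28 'a': at 8
pos 29 'b': at 9  → match P1@[25:29],P3@[26:29]
pos 30 'b': at 0 ·f
pos 31 'd': at 0
pos 32 'b': at 0
pos 33 'a': at 0
pos 34 'd': at 0
pos 35 'd': at 0
pos 36 'd': at 0
pos 37 'c': at 1
pos 38 'b': at 2  → match P2@[37:38]
pos 39 'c': at 3
pos 40 'a': at 4  → match P0@[37:40]
pos 41 'c': at 1 ·f
pos 42 'c': at 10

Result: [[1,2],[10,3],[14,2],[16,0],[19,2],[24,1],[24,3],[29,1],[29,3],[38,2],[40,0]]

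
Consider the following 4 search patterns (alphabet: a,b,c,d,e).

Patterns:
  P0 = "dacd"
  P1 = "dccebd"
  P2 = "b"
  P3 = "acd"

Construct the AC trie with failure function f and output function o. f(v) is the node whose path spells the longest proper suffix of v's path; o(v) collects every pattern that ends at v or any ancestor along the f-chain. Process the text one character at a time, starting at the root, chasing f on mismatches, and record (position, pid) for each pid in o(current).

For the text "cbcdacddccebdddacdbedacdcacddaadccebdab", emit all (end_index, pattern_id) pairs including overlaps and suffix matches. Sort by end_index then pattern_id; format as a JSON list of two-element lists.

Construct AC machine:
Trie nodes:
  n0 'ε': a→11 b→10 d→1
  n1 'd': a→2 c→5
  n2 'da': c→3
  n3 'dac': d→4
  n4 'dacd': ·  ←P0
  n5 'dc': c→6
  n6 'dcc': e→7
  n7 'dcce': b→8
  n8 'dcceb': d→9
  n9 'dccebd': ·  ←P1
  n10 'b': ·  ←P2
  n11 'a': c→12
  n12 'ac': d→13
  n13 'acd': ·  ←P3

Failure links (BFS by depth):
  fail(1) 'd': from fail(0)=0 chase 'd': 0 ⇒ 0;  out=∅∪out(0)=∅
  fail(10) 'b': from fail(0)=0 chase 'b': 0 ⇒ 0;  out={2}∪out(0)={2}
  fail(11) 'a': from fail(0)=0 chase 'a': 0 ⇒ 0;  out=∅∪out(0)=∅
  fail(2) 'da': from fail(1)=0 chase 'a': 0 ⇒ 11;  out=∅∪out(11)=∅
  fail(5) 'dc': from fail(1)=0 chase 'c': 0 ⇒ 0;  out=∅∪out(0)=∅
  fail(12) 'ac': from fail(11)=0 chase 'c': 0 ⇒ 0;  out=∅∪out(0)=∅
  fail(3) 'dac': from fail(2)=11 chase 'c': 11 ⇒ 12;  out=∅∪out(12)=∅
  fail(6) 'dcc': from fail(5)=0 chase 'c': 0 ⇒ 0;  out=∅∪out(0)=∅
  fail(13) 'acd': from fail(12)=0 chase 'd': 0 ⇒ 1;  out={3}∪out(1)={3}
  fail(4) 'dacd': from fail(3)=12 chase 'd': 12 ⇒ 13;  out={0}∪out(13)={0,3}
  fail(7) 'dcce': from fail(6)=0 chase 'e': 0 ⇒ 0;  out=∅∪out(0)=∅
  fail(8) 'dcceb': from fail(7)=0 chase 'b': 0 ⇒ 10;  out=∅∪out(10)={2}
  fail(9) 'dccebd': from fail(8)=10 chase 'd': 10→0 ⇒ 1;  out={1}∪out(1)={1}

Run:
pos 0 'c': at 0
pos 1 'b': at 10  emit P2@[1:1]
pos 2 'c': at 0 (via fail)
pos 3 'd': at 1
pos 4 'a': at 2
pos 5 'c': at 3
pos 6 'd': at 4  emit P0@[3:6],P3@[4:6]
pos 7 'd': at 1 (via fail)
pos 8 'c': at 5
pos 9 'c': at 6
pos 10 'e': at 7
pos 11 'b': at 8  emit P2@[11:11]
pos 12 'd': at 9  emit P1@[7:12]
pos 13 'd': at 1 (via fail)
pos 14 'd': at 1 (via fail)
pos 15 'a': at 2
pos 16 'c': at 3
pos 17 'd': at 4  emit P0@[14:17],P3@[15:17]
pos 18 'b': at 10 (via fail)  emit P2@[18:18]
pos 19 'e': at 0 (via fail)
pos 20 'd': at 1
pos 21 'a': at 2
pos 22 'c': at 3
pos 23 'd': at 4  emit P0@[20:23],P3@[21:23]
pos 24 'c': at 5 (via fail)
pos 25 'a': at 11 (via fail)
pos 26 'c': at 12
pos 27 'd': at 13  emit P3@[25:27]
pos 28 'd': at 1 (via fail)
pos 29 'a': at 2
pos 30 'a': at 11 (via fail)
pos 31 'd': at 1 (via fail)
pos 32 'c': at 5
pos 33 'c': at 6
pos 34 'e': at 7
pos 35 'b': at 8  emit P2@[35:35]
pos 36 'd': at 9  emit P1@[31:36]
pos 37 'a': at 2 (via fail)
pos 38 'b': at 10 (via fail)  emit P2@[38:38]

Result: [[1,2],[6,0],[6,3],[11,2],[12,1],[17,0],[17,3],[18,2],[23,0],[23,3],[27,3],[35,2],[36,1],[38,2]]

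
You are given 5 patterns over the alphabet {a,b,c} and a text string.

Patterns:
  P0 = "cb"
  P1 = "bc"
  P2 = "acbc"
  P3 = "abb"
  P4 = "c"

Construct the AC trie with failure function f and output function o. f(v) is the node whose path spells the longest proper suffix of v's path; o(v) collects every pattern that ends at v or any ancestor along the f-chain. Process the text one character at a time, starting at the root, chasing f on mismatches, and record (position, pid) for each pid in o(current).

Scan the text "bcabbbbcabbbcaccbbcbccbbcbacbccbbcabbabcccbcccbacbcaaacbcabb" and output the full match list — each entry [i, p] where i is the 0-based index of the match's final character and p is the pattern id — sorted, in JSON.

Construct AC machine:
Trie (insert patterns):
  0='ε' goto a→5 b→3 c→1
  1='c' goto b→2  [P4 ends]
  2='cb' goto ·  [P0 ends]
  3='b' goto c→4
  4='bc' goto ·  [P1 ends]
  5='a' goto b→9 c→6
  6='ac' goto b→7
  7='acb' goto c→8
  8='acbc' goto ·  [P2 ends]
  9='ab' goto b→10
  10='abb' goto ·  [P3 ends]

Failure links (BFS by depth):
  fail(1) 'c': from fail(0)=0 chase 'c': 0 ⇒ 0;  out={4}∪out(0)={4}
  fail(3) 'b': from fail(0)=0 chase 'b': 0 ⇒ 0;  out=∅∪out(0)=∅
  fail(5) 'a': from fail(0)=0 chase 'a': 0 ⇒ 0;  out=∅∪out(0)=∅
  fail(2) 'cb': from fail(1)=0 chase 'b': 0 ⇒ 3;  out={0}∪out(3)={0}
  fail(4) 'bc': from fail(3)=0 chase 'c': 0 ⇒ 1;  out={1}∪out(1)={1,4}
  fail(6) 'ac': from fail(5)=0 chase 'c': 0 ⇒ 1;  out=∅∪out(1)={4}
  fail(9) 'ab': from fail(5)=0 chase 'b': 0 ⇒ 3;  out=∅∪out(3)=∅
  fail(7) 'acb': from fail(6)=1 chase 'b': 1 ⇒ 2;  out=∅∪out(2)={0}
  fail(10) 'abb': from fail(9)=3 chase 'b': 3→0 ⇒ 3;  out={3}∪out(3)={3}
  fail(8) 'acbc': from fail(7)=2 chase 'c': 2→3 ⇒ 4;  out={2}∪out(4)={1,2,4}

Text stream:
pos 0 'b': at 3
pos 1 'c': at 4  ** P1@[0:1],P4@[1:1]
pos 2 'a': at 5 ·f
pos 3 'b': at 9
pos 4 'b': at 10  ** P3@[2:4]
pos 5 'b': at 3 ·f
pos 6 'b': at 3 ·f
pos 7 'c': at 4  ** P1@[6:7],P4@[7:7]
pos 8 'a': at 5 ·f
pos 9 'b': at 9
pos 10 'b': at 10  ** P3@[8:10]
pos 11 'b': at 3 ·f
pos 12 'c': at 4  ** P1@[11:12],P4@[12:12]
pos 13 'a': at 5 ·f
pos 14 'c': at 6  ** P4@[14:14]
pos 15 'c': at 1 ·f  ** P4@[15:15]
pos 16 'b': at 2  ** P0@[15:16]
pos 17 'b': at 3 ·f
pos 18 'c': at 4  ** P1@[17:18],P4@[18:18]
pos 19 'b': at 2 ·f  ** P0@[18:19]
pos 20 'c': at 4 ·f  ** P1@[19:20],P4@[20:20]
pos 21 'c': at 1 ·f  ** P4@[21:21]
pos 22 'b': at 2  ** P0@[21:22]
pos 23 'b': at 3 ·f
pos 24 'c': at 4  ** P1@[23:24],P4@[24:24]
pos 25 'b': at 2 ·f  ** P0@[24:25]
pos 26 'a': at 5 ·f
pos 27 'c': at 6  ** P4@[27:27]
pos 28 'b': at 7  ** P0@[27:28]
pos 29 'c': at 8  ** P1@[28:29],P2@[26:29],P4@[29:29]
pos 30 'c': at 1 ·f  ** P4@[30:30]
pos 31 'b': at 2  ** P0@[30:31]
pos 32 'b': at 3 ·f
pos 33 'c': at 4  ** P1@[32:33],P4@[33:33]
pos 34 'a': at 5 ·f
pos 35 'b': at 9
pos 36 'b': at 10  ** P3@[34:36]
pos 37 'a': at 5 ·f
pos 38 'b': at 9
pos 39 'c': at 4 ·f  ** P1@[38:39],P4@[39:39]
pos 40 'c': at 1 ·f  ** P4@[40:40]
pos 41 'c': at 1 ·f  ** P4@[41:41]
pos 42 'b': at 2  ** P0@[41:42]
pos 43 'c': at 4 ·f  ** P1@[42:43],P4@[43:43]
pos 44 'c': at 1 ·f  ** P4@[44:44]
pos 45 'c': at 1 ·f  ** P4@[45:45]
pos 46 'b': at 2  ** P0@[45:46]
pos 47 'a': at 5 ·f
pos 48 'c': at 6  ** P4@[48:48]
pos 49 'b': at 7  ** P0@[48:49]
pos 50 'c': at 8  ** P1@[49:50],P2@[47:50],P4@[50:50]
pos 51 'a': at 5 ·f
pos 52 'a': at 5 ·f
pos 53 'a': at 5 ·f
pos 54 'c': at 6  ** P4@[54:54]
pos 55 'b': at 7  ** P0@[54:55]
pos 56 'c': at 8  ** P1@[55:56],P2@[53:56],P4@[56:56]
pos 57 'a': at 5 ·f
pos 58 'b': at 9
pos 59 'b': at 10  ** P3@[57:59]

Result: [[1,1],[1,4],[4,3],[7,1],[7,4],[10,3],[12,1],[12,4],[14,4],[15,4],[16,0],[18,1],[18,4],[19,0],[20,1],[20,4],[21,4],[22,0],[24,1],[24,4],[25,0],[27,4],[28,0],[29,1],[29,2],[29,4],[30,4],[31,0],[33,1],[33,4],[36,3],[39,1],[39,4],[40,4],[41,4],[42,0],[43,1],[43,4],[44,4],[45,4],[46,0],[48,4],[49,0],[50,1],[50,2],[50,4],[54,4],[55,0],[56,1],[56,2],[56,4],[59,3]]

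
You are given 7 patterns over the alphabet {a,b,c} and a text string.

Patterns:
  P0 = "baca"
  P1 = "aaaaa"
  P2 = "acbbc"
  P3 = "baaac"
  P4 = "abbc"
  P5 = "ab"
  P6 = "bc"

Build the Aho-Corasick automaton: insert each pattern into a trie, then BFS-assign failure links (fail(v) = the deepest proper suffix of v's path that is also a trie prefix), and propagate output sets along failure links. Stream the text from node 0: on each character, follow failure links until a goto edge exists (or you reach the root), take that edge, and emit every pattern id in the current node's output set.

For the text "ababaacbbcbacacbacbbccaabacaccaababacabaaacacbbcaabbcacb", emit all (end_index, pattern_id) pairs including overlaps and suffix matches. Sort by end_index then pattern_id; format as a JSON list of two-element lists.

Build:
Trie (insert patterns):
  n0 'ε': a→5 b→1
  n1 'b': a→2 c→20
  n2 'ba': a→14 c→3
  n3 'bac': a→4
  n4 'baca': ·  ←P0
  n5 'a': a→6 b→17 c→10
  n6 'aa': a→7
  n7 'aaa': a→8
  n8 'aaaa': a→9
  n9 'aaaaa': ·  ←P1
  n10 'ac': b→11
  n11 'acb': b→12
  n12 'acbb': c→13
  n13 'acbbc': ·  ←P2
  n14 'baa': a→15
  n15 'baaa': c→16
  n16 'baaac': ·  ←P3
  n17 'ab': b→18  ←P5
  n18 'abb': c→19
  n19 'abbc': ·  ←P4
  n20 'bc': ·  ←P6

BFS fail/out derivation:
  fail(1) 'b': from fail(0)=0 chase 'b': 0 ⇒ 0;  out=∅∪out(0)=∅
  fail(5) 'a': from fail(0)=0 chase 'a': 0 ⇒ 0;  out=∅∪out(0)=∅
  fail(2) 'ba': from fail(1)=0 chase 'a': 0 ⇒ 5;  out=∅∪out(5)=∅
  fail(6) 'aa': from fail(5)=0 chase 'a': 0 ⇒ 5;  out=∅∪out(5)=∅
  fail(10) 'ac': from fail(5)=0 chase 'c': 0 ⇒ 0;  out=∅∪out(0)=∅
  fail(17) 'ab': from fail(5)=0 chase 'b': 0 ⇒ 1;  out={5}∪out(1)={5}
  fail(20) 'bc': from fail(1)=0 chase 'c': 0 ⇒ 0;  out={6}∪out(0)={6}
  fail(3) 'bac': from fail(2)=5 chase 'c': 5 ⇒ 10;  out=∅∪out(10)=∅
  fail(7) 'aaa': from fail(6)=5 chase 'a': 5 ⇒ 6;  out=∅∪out(6)=∅
  fail(11) 'acb': from fail(10)=0 chase 'b': 0 ⇒ 1;  out=∅∪out(1)=∅
  fail(14) 'baa': from fail(2)=5 chase 'a': 5 ⇒ 6;  out=∅∪out(6)=∅
  fail(18) 'abb': from fail(17)=1 chase 'b': 1→0 ⇒ 1;  out=∅∪out(1)=∅
  fail(4) 'baca': from fail(3)=10 chase 'a': 10→0 ⇒ 5;  out={0}∪out(5)={0}
  fail(8) 'aaaa': from fail(7)=6 chase 'a': 6 ⇒ 7;  out=∅∪out(7)=∅
  fail(12) 'acbb': from fail(11)=1 chase 'b': 1→0 ⇒ 1;  out=∅∪out(1)=∅
  fail(15) 'baaa': from fail(14)=6 chase 'a': 6 ⇒ 7;  out=∅∪out(7)=∅
  fail(19) 'abbc': from fail(18)=1 chase 'c': 1 ⇒ 20;  out={4}∪out(20)={4,6}
  fail(9) 'aaaaa': from fail(8)=7 chase 'a': 7 ⇒ 8;  out={1}∪out(8)={1}
  fail(13) 'acbbc': from fail(12)=1 chase 'c': 1 ⇒ 20;  out={2}∪out(20)={2,6}
  fail(16) 'baaac': from fail(15)=7 chase 'c': 7→6→5 ⇒ 10;  out={3}∪out(10)={3}

Text stream:
i=0 'a': node 0→5
i=1 'b': node 5→17  → match P5@[0:1]
i=2 'a': node 17→2 (fail-walked)
i=3 'b': node 2→17 (fail-walked)  → match P5@[2:3]
i=4 'a': node 17→2 (fail-walked)
i=5 'a': node 2→14
i=6 'c': node 14→10 (fail-walked)
i=7 'b': node 10→11
i=8 'b': node 11→12
i=9 'c': node 12→13  → match P2@[5:9],P6@[8:9]
i=10 'b': node 13→1 (fail-walked)
i=11 'a': node 1→2
i=12 'c': node 2→3
i=13 'a': node 3→4  → match P0@[10:13]
i=14 'c': node 4→10 (fail-walked)
i=15 'b': node 10→11
i=16 'a': node 11→2 (fail-walked)
i=17 'c': node 2→3
i=18 'b': node 3→11 (fail-walked)
i=19 'b': node 11→12
i=20 'c': node 12→13  → match P2@[16:20],P6@[19:20]
i=21 'c': node 13→0 (fail-walked)
i=22 'a': node 0→5
i=23 'a': node 5→6
i=24 'b': node 6→17 (fail-walked)  → match P5@[23:24]
i=25 'a': node 17→2 (fail-walked)
i=26 'c': node 2→3
i=27 'a': node 3→4  → match P0@[24:27]
i=28 'c': node 4→10 (fail-walked)
i=29 'c': node 10→0 (fail-walked)
i=30 'a': node 0→5
i=31 'a': node 5→6
i=32 'b': node 6→17 (fail-walked)  → match P5@[31:32]
i=33 'a': node 17→2 (fail-walked)
i=34 'b': node 2→17 (fail-walked)  → match P5@[33:34]
i=35 'a': node 17→2 (fail-walked)
i=36 'c': node 2→3
i=37 'a': node 3→4  → match P0@[34:37]
i=38 'b': node 4→17 (fail-walked)  → match P5@[37:38]
i=39 'a': node 17→2 (fail-walked)
i=40 'a': node 2→14
i=41 'a': node 14→15
i=42 'c': node 15→16  → match P3@[38:42]
i=43 'a': node 16→5 (fail-walked)
i=44 'c': node 5→10
i=45 'b': node 10→11
i=46 'b': node 11→12
i=47 'c': node 12→13  → match P2@[43:47],P6@[46:47]
i=48 'a': node 13→5 (fail-walked)
i=49 'a': node 5→6
i=50 'b': node 6→17 (fail-walked)  → match P5@[49:50]
i=51 'b': node 17→18
i=52 'c': node 18→19  → match P4@[49:52],P6@[51:52]
i=53 'a': node 19→5 (fail-walked)
i=54 'c': node 5→10
i=55 'b': node 10→11

All matches (sorted): [[1,5],[3,5],[9,2],[9,6],[13,0],[20,2],[20,6],[24,5],[27,0],[32,5],[34,5],[37,0],[38,5],[42,3],[47,2],[47,6],[50,5],[52,4],[52,6]]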